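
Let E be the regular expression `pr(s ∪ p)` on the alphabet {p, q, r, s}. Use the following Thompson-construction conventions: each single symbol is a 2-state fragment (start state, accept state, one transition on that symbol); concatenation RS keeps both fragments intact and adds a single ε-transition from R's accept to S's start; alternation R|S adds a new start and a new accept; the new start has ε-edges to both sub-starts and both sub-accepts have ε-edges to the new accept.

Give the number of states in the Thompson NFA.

10

Per subexpression:
Each of the 4 symbol leaves contributes a 2-state fragment.
  s ∪ p : 6 states
  pr(s ∪ p) : 10 states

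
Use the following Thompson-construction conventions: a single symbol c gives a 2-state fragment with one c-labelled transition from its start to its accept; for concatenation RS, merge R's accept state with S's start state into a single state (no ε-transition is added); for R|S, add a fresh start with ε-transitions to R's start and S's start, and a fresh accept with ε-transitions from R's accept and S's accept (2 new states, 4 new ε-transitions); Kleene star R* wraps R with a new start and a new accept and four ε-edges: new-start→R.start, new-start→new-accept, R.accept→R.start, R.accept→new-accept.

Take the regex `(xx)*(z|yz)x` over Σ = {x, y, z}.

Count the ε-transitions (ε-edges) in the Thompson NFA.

8

Recursing over subexpressions:
Each of the 6 symbol leaves contributes 0 ε-transitions.
  xx — 0 ε-transitions
  (xx)* — 4 ε-transitions
  yz — 0 ε-transitions
  z|yz — 4 ε-transitions
  (xx)*(z|yz)x — 8 ε-transitions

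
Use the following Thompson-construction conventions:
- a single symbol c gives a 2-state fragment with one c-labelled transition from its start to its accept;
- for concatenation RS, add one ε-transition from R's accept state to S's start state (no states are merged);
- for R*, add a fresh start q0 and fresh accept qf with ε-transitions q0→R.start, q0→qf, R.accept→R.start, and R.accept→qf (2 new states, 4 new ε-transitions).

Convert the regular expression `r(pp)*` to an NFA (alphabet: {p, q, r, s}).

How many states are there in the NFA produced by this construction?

8

Bottom-up over the parse tree:
Each of the 3 symbol leaves contributes a 2-state fragment.
  pp — 4 states
  (pp)* — 6 states
  r(pp)* — 8 states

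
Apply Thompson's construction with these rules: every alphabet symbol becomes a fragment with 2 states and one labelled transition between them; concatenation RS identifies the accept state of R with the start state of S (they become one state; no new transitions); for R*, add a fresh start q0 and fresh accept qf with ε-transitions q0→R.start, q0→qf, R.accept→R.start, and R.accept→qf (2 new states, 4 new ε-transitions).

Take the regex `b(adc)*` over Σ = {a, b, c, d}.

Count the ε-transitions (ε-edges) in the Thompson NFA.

4

By structural recursion:
Each of the 4 symbol leaves contributes 0 ε-transitions.
  adc → 0 ε-transitions
  (adc)* → 4 ε-transitions
  b(adc)* → 4 ε-transitions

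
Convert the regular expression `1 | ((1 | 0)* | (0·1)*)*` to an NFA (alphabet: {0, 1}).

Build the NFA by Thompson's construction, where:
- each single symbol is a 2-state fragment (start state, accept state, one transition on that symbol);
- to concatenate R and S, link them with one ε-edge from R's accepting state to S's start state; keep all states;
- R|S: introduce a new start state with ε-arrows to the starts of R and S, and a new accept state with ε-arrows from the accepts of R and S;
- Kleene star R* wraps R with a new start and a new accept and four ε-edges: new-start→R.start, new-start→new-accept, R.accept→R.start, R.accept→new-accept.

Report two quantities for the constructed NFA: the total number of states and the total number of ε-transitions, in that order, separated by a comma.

22, 25

Recursing over subexpressions:
Each of the 5 symbol leaves contributes 2 states and 0 ε-transitions.
  1 | 0 = 6 states, 4 ε-transitions
  (1 | 0)* = 8 states, 8 ε-transitions
  0·1 = 4 states, 1 ε-transition
  (0·1)* = 6 states, 5 ε-transitions
  (1 | 0)* | (0·1)* = 16 states, 17 ε-transitions
  ((1 | 0)* | (0·1)*)* = 18 states, 21 ε-transitions
  1 | ((1 | 0)* | (0·1)*)* = 22 states, 25 ε-transitions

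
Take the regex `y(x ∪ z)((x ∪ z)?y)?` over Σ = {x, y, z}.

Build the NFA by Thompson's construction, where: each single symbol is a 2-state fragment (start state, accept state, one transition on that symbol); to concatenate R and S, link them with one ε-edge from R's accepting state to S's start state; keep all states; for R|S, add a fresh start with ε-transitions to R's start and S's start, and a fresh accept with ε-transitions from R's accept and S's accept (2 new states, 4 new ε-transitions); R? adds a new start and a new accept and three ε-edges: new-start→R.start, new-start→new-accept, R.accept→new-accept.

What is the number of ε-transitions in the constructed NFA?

17

Bottom-up over the parse tree:
Each of the 6 symbol leaves contributes 0 ε-transitions.
  x ∪ z = 4 ε-transitions
  x ∪ z = 4 ε-transitions
  (x ∪ z)? = 7 ε-transitions
  (x ∪ z)?y = 8 ε-transitions
  ((x ∪ z)?y)? = 11 ε-transitions
  y(x ∪ z)((x ∪ z)?y)? = 17 ε-transitions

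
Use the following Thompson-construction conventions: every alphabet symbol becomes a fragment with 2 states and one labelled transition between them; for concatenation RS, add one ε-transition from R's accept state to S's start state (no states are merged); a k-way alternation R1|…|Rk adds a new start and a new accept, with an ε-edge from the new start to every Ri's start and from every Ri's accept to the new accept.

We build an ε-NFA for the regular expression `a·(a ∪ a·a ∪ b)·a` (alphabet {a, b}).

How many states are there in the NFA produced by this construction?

14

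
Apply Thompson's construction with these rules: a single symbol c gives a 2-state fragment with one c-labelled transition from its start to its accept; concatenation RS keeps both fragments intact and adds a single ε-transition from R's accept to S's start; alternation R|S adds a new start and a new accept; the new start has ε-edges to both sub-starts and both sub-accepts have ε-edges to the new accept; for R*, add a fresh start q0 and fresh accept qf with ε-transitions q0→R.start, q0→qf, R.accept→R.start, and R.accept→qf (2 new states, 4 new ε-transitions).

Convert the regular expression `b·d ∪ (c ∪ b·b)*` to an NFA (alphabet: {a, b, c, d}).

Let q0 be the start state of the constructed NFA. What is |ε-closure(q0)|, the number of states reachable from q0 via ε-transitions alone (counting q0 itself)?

8

Let C(F) = |ε-closure(F.start)| within fragment F, and note whether F accepts ε. Symbol fragments have C = 1 and do not accept ε. Then:
  b·d — |ε-closure| equals the left operand's closure size = 1 (its accept is not ε-reachable, so the closure stops there)
  b·b — |ε-closure| equals the left operand's closure size = 1 (its accept is not ε-reachable, so the closure stops there)
  c ∪ b·b — |ε-closure| = 1 + 1 + 1 = 3 (the new accept is not ε-reachable since no branch accepts ε)
  (c ∪ b·b)* — the star's fresh start ε-reaches both the body's start and the fresh accept: |ε-closure| = 2 + 3 = 5
  b·d ∪ (c ∪ b·b)* — new start ε-reaches every alternative's start; at least one alternative accepts ε, so the union's new accept is reached too: |ε-closure| = 1 + 1 + 5 + 1 = 8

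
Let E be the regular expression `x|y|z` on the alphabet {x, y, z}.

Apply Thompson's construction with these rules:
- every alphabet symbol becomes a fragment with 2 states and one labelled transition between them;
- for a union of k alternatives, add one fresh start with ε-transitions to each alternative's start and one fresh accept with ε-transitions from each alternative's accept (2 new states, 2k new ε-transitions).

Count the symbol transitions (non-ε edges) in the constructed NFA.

3

Per subexpression:
Each of the 3 symbol leaves contributes exactly 1 symbol transition.
  x|y|z : 3 symbol transitions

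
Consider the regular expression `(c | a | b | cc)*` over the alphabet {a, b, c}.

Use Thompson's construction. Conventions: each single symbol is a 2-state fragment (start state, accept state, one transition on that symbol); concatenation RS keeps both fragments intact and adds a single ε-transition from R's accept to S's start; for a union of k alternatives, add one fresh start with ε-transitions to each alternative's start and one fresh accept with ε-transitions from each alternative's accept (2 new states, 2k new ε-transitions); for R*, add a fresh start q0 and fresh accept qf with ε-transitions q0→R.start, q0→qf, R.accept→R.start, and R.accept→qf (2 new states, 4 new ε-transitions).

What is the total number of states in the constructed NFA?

By structural recursion:
Each of the 5 symbol leaves contributes a 2-state fragment.
  cc → 4 states
  c | a | b | cc → 12 states
  (c | a | b | cc)* → 14 states

14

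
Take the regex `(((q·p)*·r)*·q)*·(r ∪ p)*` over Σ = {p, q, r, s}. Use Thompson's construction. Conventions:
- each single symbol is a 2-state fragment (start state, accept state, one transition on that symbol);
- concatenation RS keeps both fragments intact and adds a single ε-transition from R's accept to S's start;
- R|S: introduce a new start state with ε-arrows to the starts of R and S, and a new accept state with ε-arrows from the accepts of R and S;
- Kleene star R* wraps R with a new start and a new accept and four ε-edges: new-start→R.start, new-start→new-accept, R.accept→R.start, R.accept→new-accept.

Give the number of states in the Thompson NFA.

By structural recursion:
Each of the 6 symbol leaves contributes a 2-state fragment.
  q·p — 4 states
  (q·p)* — 6 states
  (q·p)*·r — 8 states
  ((q·p)*·r)* — 10 states
  ((q·p)*·r)*·q — 12 states
  (((q·p)*·r)*·q)* — 14 states
  r ∪ p — 6 states
  (r ∪ p)* — 8 states
  (((q·p)*·r)*·q)*·(r ∪ p)* — 22 states

22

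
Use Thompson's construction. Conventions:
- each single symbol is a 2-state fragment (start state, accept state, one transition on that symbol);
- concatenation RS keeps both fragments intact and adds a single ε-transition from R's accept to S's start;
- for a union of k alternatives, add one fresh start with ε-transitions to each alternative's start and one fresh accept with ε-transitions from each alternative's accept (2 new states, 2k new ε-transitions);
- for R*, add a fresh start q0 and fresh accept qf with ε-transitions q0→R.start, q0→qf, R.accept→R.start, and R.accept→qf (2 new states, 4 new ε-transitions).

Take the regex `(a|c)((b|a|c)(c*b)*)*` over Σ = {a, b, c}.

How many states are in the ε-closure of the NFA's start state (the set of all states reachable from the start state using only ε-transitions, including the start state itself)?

3

Work bottom-up. For each fragment F, track |ε-closure(F.start)| and whether F's accept lies in that closure (i.e. whether F accepts ε). A single-symbol fragment has closure size 1 and does not accept ε.
  a|c : |closure| = 1 + 1 + 1 = 3 (the new accept is not ε-reachable since no branch accepts ε)
  b|a|c : new start ε-reaches every alternative's start; none of them accept ε, so the new accept is not reached: |closure| = 1 + 1 + 1 + 1 = 4
  c* : new start has ε-edges to the inner start and to the new accept, so |closure| = 2 + 1 = 3
  c*b : |closure| = 3 + 1 = 4 (closure spills across the concat boundary because the left factor accepts ε)
  (c*b)* : the star's fresh start ε-reaches both the body's start and the fresh accept: |closure| = 2 + 4 = 6
  (b|a|c)(c*b)* : same as the first factor's closure: |closure| = 4
  ((b|a|c)(c*b)*)* : the star's fresh start ε-reaches both the body's start and the fresh accept: |closure| = 2 + 4 = 6
  (a|c)((b|a|c)(c*b)*)* : |closure| equals the left operand's closure size = 3 (its accept is not ε-reachable, so the closure stops there)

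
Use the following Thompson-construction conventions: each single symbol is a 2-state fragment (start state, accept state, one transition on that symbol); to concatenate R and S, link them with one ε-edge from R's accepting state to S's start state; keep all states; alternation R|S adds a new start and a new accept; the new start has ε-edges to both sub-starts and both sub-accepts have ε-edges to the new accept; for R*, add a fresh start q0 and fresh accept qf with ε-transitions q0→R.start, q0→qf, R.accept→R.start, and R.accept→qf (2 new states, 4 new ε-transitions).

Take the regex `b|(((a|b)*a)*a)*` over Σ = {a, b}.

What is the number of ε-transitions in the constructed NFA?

22

Bottom-up over the parse tree:
Each of the 5 symbol leaves contributes 0 ε-transitions.
  a|b : 4 ε-transitions
  (a|b)* : 8 ε-transitions
  (a|b)*a : 9 ε-transitions
  ((a|b)*a)* : 13 ε-transitions
  ((a|b)*a)*a : 14 ε-transitions
  (((a|b)*a)*a)* : 18 ε-transitions
  b|(((a|b)*a)*a)* : 22 ε-transitions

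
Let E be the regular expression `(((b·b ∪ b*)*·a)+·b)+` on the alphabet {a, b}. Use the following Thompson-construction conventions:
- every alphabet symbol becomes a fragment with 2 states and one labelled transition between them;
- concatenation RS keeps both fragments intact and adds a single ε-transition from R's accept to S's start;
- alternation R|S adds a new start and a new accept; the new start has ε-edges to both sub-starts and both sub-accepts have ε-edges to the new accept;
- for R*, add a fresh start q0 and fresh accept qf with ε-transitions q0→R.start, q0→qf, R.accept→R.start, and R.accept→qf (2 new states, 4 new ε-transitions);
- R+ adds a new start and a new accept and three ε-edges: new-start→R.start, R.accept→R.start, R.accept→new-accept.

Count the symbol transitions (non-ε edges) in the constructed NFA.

5

Bottom-up over the parse tree:
Each of the 5 symbol leaves contributes exactly 1 symbol transition.
  b·b — 2 symbol transitions
  b* — 1 symbol transition
  b·b ∪ b* — 3 symbol transitions
  (b·b ∪ b*)* — 3 symbol transitions
  (b·b ∪ b*)*·a — 4 symbol transitions
  ((b·b ∪ b*)*·a)+ — 4 symbol transitions
  ((b·b ∪ b*)*·a)+·b — 5 symbol transitions
  (((b·b ∪ b*)*·a)+·b)+ — 5 symbol transitions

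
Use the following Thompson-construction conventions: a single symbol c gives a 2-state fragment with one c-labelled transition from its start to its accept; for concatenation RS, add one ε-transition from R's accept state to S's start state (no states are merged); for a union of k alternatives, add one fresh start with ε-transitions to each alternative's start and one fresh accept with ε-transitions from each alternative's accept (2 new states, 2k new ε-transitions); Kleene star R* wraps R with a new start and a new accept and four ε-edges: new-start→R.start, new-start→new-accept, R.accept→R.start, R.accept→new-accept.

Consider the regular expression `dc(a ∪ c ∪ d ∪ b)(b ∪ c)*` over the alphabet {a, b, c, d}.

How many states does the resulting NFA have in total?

22

Building bottom-up:
Each of the 8 symbol leaves contributes a 2-state fragment.
  a ∪ c ∪ d ∪ b = 10 states
  b ∪ c = 6 states
  (b ∪ c)* = 8 states
  dc(a ∪ c ∪ d ∪ b)(b ∪ c)* = 22 states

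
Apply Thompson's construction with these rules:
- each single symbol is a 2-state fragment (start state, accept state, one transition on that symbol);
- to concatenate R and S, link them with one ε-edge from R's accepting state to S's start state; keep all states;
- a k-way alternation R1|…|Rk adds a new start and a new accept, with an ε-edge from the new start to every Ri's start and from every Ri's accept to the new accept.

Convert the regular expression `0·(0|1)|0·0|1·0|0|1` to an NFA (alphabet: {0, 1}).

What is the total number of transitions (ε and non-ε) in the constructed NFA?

26

Recursing over subexpressions:
Each of the 9 symbol leaves contributes 1 transition (1 symbol, 0 ε).
  0|1 — 6 transitions (2 symbol, 4 ε)
  0·(0|1) — 8 transitions (3 symbol, 5 ε)
  0·0 — 3 transitions (2 symbol, 1 ε)
  1·0 — 3 transitions (2 symbol, 1 ε)
  0·(0|1)|0·0|1·0|0|1 — 26 transitions (9 symbol, 17 ε)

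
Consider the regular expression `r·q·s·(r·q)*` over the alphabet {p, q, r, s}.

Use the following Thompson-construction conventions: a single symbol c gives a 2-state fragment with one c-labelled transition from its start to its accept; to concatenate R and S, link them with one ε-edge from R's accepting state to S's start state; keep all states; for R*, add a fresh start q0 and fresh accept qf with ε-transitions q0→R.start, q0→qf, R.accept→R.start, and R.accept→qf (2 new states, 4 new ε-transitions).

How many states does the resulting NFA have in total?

12

By structural recursion:
Each of the 5 symbol leaves contributes a 2-state fragment.
  r·q — 4 states
  (r·q)* — 6 states
  r·q·s·(r·q)* — 12 states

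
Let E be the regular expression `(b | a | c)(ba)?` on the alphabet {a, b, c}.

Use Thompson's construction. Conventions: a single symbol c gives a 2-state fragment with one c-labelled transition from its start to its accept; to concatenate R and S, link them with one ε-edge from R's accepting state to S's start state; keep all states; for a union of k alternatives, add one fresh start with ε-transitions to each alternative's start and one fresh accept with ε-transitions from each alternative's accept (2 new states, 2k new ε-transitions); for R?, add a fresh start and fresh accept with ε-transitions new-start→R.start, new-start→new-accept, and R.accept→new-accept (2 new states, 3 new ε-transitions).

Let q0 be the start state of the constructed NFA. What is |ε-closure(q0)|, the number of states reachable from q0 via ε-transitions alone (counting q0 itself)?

Work bottom-up. For each fragment F, track |ε-closure(F.start)| and whether F's accept lies in that closure (i.e. whether F accepts ε). A single-symbol fragment has closure size 1 and does not accept ε.
  b | a | c : new start ε-reaches every alternative's start; none of them accept ε, so the new accept is not reached: |ε-closure| = 1 + 1 + 1 + 1 = 4
  ba : same as the first factor's closure: |ε-closure| = 1
  (ba)? : new start has ε-edges to the inner start and to the new accept, so |ε-closure| = 2 + 1 = 3
  (b | a | c)(ba)? : |ε-closure| equals the left operand's closure size = 4 (its accept is not ε-reachable, so the closure stops there)

4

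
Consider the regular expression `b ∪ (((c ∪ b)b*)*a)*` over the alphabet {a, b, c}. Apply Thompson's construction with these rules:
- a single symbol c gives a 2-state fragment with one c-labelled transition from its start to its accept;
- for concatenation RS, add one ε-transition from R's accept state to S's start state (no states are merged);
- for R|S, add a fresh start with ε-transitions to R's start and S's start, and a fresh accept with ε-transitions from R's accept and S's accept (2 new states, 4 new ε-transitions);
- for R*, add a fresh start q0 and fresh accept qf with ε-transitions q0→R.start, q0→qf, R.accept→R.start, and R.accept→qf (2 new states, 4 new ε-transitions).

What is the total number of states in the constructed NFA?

20

Building bottom-up:
Each of the 5 symbol leaves contributes a 2-state fragment.
  c ∪ b = 6 states
  b* = 4 states
  (c ∪ b)b* = 10 states
  ((c ∪ b)b*)* = 12 states
  ((c ∪ b)b*)*a = 14 states
  (((c ∪ b)b*)*a)* = 16 states
  b ∪ (((c ∪ b)b*)*a)* = 20 states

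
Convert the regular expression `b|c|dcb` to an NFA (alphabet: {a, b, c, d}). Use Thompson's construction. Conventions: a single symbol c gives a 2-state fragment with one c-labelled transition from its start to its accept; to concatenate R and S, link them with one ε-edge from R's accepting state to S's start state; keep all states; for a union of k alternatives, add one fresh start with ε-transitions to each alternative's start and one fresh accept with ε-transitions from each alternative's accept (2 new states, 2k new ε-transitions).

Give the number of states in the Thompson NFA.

12

Recursing over subexpressions:
Each of the 5 symbol leaves contributes a 2-state fragment.
  dcb = 6 states
  b|c|dcb = 12 states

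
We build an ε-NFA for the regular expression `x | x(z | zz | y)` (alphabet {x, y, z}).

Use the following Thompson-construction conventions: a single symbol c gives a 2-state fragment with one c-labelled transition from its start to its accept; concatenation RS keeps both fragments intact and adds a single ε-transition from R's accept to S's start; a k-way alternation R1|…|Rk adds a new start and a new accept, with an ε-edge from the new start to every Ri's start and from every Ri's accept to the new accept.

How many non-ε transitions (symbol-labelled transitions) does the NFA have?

Recursing over subexpressions:
Each of the 6 symbol leaves contributes exactly 1 symbol transition.
  zz → 2 symbol transitions
  z | zz | y → 4 symbol transitions
  x(z | zz | y) → 5 symbol transitions
  x | x(z | zz | y) → 6 symbol transitions

6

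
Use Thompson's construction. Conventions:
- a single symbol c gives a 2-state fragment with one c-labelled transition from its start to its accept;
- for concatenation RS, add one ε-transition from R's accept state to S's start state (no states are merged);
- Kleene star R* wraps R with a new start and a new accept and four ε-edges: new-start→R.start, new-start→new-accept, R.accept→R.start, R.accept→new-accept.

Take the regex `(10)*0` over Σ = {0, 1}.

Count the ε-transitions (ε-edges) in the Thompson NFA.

6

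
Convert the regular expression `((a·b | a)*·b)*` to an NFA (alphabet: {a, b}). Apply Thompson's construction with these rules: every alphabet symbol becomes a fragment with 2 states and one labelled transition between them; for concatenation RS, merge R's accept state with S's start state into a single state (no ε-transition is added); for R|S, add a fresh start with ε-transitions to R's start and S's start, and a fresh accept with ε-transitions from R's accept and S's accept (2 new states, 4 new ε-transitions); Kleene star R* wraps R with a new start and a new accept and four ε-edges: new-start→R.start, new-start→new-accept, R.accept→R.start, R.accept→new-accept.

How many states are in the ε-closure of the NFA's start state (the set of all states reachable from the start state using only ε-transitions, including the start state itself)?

Work bottom-up. For each fragment F, track |ε-closure(F.start)| and whether F's accept lies in that closure (i.e. whether F accepts ε). A single-symbol fragment has closure size 1 and does not accept ε.
  a·b → same as the first factor's closure: C = 1
  a·b | a → new start ε-reaches every alternative's start; none of them accept ε, so the new accept is not reached: C = 1 + 1 + 1 = 3
  (a·b | a)* → C = 1 (new start) + 3 (body) + 1 (new accept) = 5
  (a·b | a)*·b → the left operand accepts ε, so the closure extends into the next operand (the shared merged state is already counted); C = 5 + (1−1) = 5
  ((a·b | a)*·b)* → new start has ε-edges to the inner start and to the new accept, so C = 2 + 5 = 7

7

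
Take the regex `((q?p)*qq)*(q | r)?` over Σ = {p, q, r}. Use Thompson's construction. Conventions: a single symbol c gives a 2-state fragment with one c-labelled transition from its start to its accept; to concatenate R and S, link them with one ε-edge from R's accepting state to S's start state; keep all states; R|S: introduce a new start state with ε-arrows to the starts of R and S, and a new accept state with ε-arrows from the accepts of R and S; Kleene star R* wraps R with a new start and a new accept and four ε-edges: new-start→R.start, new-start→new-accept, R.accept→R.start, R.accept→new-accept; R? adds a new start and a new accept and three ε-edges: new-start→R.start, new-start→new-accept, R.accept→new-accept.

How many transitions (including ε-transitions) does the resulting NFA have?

Recursing over subexpressions:
Each of the 6 symbol leaves contributes 1 transition (1 symbol, 0 ε).
  q? = 4 transitions (1 symbol, 3 ε)
  q?p = 6 transitions (2 symbol, 4 ε)
  (q?p)* = 10 transitions (2 symbol, 8 ε)
  (q?p)*qq = 14 transitions (4 symbol, 10 ε)
  ((q?p)*qq)* = 18 transitions (4 symbol, 14 ε)
  q | r = 6 transitions (2 symbol, 4 ε)
  (q | r)? = 9 transitions (2 symbol, 7 ε)
  ((q?p)*qq)*(q | r)? = 28 transitions (6 symbol, 22 ε)

28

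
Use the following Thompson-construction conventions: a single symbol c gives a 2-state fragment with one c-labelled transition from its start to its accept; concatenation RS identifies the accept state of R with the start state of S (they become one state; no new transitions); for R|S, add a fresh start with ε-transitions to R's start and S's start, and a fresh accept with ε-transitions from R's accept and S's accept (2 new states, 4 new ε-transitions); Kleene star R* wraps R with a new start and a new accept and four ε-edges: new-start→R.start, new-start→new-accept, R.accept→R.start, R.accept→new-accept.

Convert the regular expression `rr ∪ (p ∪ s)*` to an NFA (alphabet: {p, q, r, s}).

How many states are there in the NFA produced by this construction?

Recursing over subexpressions:
Each of the 4 symbol leaves contributes a 2-state fragment.
  rr → 3 states
  p ∪ s → 6 states
  (p ∪ s)* → 8 states
  rr ∪ (p ∪ s)* → 13 states

13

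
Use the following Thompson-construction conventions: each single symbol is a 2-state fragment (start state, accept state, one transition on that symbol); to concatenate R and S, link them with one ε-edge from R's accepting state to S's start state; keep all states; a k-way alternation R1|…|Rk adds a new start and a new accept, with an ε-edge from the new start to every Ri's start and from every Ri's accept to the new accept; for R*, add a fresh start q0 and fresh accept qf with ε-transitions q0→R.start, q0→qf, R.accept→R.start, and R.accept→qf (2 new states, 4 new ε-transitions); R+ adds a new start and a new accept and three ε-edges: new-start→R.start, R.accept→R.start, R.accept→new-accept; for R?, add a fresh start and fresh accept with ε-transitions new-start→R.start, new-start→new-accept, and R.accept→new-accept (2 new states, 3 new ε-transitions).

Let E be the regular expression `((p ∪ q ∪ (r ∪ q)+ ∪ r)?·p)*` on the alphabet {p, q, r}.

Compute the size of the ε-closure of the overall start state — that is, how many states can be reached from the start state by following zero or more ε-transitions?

Work bottom-up. For each fragment F, track |ε-closure(F.start)| and whether F's accept lies in that closure (i.e. whether F accepts ε). A single-symbol fragment has closure size 1 and does not accept ε.
  r ∪ q — |ε-closure| = 1 + 1 + 1 = 3 (the new accept is not ε-reachable since no branch accepts ε)
  (r ∪ q)+ — new start ε-reaches only the body's start; the new accept needs a symbol first: |ε-closure| = 1 + 3 = 4
  p ∪ q ∪ (r ∪ q)+ ∪ r — |ε-closure| = 1 + 1 + 1 + 4 + 1 = 8 (the new accept is not ε-reachable since no branch accepts ε)
  (p ∪ q ∪ (r ∪ q)+ ∪ r)? — new start has ε-edges to the inner start and to the new accept, so |ε-closure| = 2 + 8 = 10
  (p ∪ q ∪ (r ∪ q)+ ∪ r)?·p — |ε-closure| = 10 + 1 = 11 (closure spills across the concat boundary because the left factor accepts ε)
  ((p ∪ q ∪ (r ∪ q)+ ∪ r)?·p)* — new start has ε-edges to the inner start and to the new accept, so |ε-closure| = 2 + 11 = 13

13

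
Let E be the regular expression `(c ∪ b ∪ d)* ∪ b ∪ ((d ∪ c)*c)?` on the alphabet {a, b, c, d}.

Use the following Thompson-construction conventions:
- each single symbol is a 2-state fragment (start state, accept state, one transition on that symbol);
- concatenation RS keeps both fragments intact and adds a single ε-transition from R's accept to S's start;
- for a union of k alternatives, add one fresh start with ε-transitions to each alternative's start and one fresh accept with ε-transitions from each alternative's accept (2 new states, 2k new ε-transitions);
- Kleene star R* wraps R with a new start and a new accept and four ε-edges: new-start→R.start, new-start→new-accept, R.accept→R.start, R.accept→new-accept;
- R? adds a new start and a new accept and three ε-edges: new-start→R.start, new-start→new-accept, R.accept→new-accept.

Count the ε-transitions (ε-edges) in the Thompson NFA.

By structural recursion:
Each of the 7 symbol leaves contributes 0 ε-transitions.
  c ∪ b ∪ d : 6 ε-transitions
  (c ∪ b ∪ d)* : 10 ε-transitions
  d ∪ c : 4 ε-transitions
  (d ∪ c)* : 8 ε-transitions
  (d ∪ c)*c : 9 ε-transitions
  ((d ∪ c)*c)? : 12 ε-transitions
  (c ∪ b ∪ d)* ∪ b ∪ ((d ∪ c)*c)? : 28 ε-transitions

28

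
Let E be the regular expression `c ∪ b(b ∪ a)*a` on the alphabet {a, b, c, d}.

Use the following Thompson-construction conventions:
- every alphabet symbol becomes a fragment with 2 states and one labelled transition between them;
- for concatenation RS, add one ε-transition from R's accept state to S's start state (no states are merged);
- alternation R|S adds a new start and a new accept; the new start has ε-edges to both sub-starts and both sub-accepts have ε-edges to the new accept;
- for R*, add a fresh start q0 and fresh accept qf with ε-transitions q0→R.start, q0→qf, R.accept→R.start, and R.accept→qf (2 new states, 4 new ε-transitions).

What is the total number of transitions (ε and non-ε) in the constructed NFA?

Recursing over subexpressions:
Each of the 5 symbol leaves contributes 1 transition (1 symbol, 0 ε).
  b ∪ a = 6 transitions (2 symbol, 4 ε)
  (b ∪ a)* = 10 transitions (2 symbol, 8 ε)
  b(b ∪ a)*a = 14 transitions (4 symbol, 10 ε)
  c ∪ b(b ∪ a)*a = 19 transitions (5 symbol, 14 ε)

19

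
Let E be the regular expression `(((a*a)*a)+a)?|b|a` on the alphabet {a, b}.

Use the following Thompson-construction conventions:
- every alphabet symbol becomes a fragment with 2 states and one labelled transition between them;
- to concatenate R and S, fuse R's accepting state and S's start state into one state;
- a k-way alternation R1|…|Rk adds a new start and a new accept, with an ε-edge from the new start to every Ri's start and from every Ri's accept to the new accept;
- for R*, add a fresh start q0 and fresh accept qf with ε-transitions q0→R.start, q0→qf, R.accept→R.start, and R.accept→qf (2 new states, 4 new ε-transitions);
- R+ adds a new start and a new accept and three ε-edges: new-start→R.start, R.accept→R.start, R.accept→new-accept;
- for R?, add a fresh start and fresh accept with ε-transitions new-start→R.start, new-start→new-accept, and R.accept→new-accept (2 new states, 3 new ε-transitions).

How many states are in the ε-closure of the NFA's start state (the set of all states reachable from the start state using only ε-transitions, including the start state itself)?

12

Work bottom-up. For each fragment F, track |ε-closure(F.start)| and whether F's accept lies in that closure (i.e. whether F accepts ε). A single-symbol fragment has closure size 1 and does not accept ε.
  a* → new start has ε-edges to the inner start and to the new accept, so |closure| = 2 + 1 = 3
  a*a → |closure| = 3 + (1−1) = 3 (closure spills across the concat boundary because the left factor accepts ε)
  (a*a)* → |closure| = 1 (new start) + 3 (body) + 1 (new accept) = 5
  (a*a)*a → the left operand accepts ε, so the closure extends into the next operand (the shared merged state is already counted); |closure| = 5 + (1−1) = 5
  ((a*a)*a)+ → new start ε-reaches only the body's start; the new accept needs a symbol first: |closure| = 1 + 5 = 6
  ((a*a)*a)+a → same as the first factor's closure: |closure| = 6
  (((a*a)*a)+a)? → new start has ε-edges to the inner start and to the new accept, so |closure| = 2 + 6 = 8
  (((a*a)*a)+a)?|b|a → |closure| = 1 (new start) + (8 + 1 + 1) + 1 (new accept, since some branch ε-reaches its own accept) = 12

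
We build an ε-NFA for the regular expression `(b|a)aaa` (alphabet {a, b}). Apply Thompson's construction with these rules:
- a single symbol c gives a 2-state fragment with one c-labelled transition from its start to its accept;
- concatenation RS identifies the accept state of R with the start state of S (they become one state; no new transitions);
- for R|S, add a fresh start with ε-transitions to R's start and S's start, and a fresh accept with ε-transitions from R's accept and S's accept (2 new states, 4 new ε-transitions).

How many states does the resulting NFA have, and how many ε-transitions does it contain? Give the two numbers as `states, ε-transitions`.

9, 4

Recursing over subexpressions:
Each of the 5 symbol leaves contributes 2 states and 0 ε-transitions.
  b|a — 6 states, 4 ε-transitions
  (b|a)aaa — 9 states, 4 ε-transitions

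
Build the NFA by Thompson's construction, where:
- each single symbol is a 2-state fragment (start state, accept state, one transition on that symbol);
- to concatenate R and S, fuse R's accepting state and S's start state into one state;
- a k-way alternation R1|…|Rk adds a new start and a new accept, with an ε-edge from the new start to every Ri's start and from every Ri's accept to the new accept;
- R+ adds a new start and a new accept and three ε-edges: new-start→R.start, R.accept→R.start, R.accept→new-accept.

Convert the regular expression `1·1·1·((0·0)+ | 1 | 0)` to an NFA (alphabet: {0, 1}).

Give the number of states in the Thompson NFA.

Bottom-up over the parse tree:
Each of the 7 symbol leaves contributes a 2-state fragment.
  0·0 → 3 states
  (0·0)+ → 5 states
  (0·0)+ | 1 | 0 → 11 states
  1·1·1·((0·0)+ | 1 | 0) → 14 states

14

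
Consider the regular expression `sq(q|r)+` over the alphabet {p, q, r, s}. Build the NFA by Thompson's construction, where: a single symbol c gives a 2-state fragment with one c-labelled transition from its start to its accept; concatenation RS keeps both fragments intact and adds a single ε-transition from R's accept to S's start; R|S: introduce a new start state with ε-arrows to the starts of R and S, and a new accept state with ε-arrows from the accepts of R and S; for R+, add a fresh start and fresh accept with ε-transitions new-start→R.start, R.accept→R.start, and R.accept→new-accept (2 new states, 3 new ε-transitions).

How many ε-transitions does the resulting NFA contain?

9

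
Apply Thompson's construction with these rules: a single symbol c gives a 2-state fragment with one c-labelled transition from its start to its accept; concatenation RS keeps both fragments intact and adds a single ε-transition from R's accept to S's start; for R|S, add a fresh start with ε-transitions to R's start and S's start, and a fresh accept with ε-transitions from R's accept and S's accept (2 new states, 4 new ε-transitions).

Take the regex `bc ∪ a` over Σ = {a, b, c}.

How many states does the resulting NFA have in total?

8

By structural recursion:
Each of the 3 symbol leaves contributes a 2-state fragment.
  bc = 4 states
  bc ∪ a = 8 states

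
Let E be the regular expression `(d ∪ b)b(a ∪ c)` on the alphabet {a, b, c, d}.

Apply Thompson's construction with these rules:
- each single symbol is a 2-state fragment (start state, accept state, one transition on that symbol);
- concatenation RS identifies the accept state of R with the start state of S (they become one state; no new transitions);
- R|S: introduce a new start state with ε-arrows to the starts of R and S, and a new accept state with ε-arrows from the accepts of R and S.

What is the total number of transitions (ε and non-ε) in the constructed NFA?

By structural recursion:
Each of the 5 symbol leaves contributes 1 transition (1 symbol, 0 ε).
  d ∪ b — 6 transitions (2 symbol, 4 ε)
  a ∪ c — 6 transitions (2 symbol, 4 ε)
  (d ∪ b)b(a ∪ c) — 13 transitions (5 symbol, 8 ε)

13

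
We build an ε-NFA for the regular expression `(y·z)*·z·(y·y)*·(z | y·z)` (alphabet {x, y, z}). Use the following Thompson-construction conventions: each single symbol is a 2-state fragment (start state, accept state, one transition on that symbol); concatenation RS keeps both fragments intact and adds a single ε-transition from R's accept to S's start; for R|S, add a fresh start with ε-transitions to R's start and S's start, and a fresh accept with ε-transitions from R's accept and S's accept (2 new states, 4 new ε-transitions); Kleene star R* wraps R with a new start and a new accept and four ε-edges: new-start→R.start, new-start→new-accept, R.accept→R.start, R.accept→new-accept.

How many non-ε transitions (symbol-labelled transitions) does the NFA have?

8

Recursing over subexpressions:
Each of the 8 symbol leaves contributes exactly 1 symbol transition.
  y·z = 2 symbol transitions
  (y·z)* = 2 symbol transitions
  y·y = 2 symbol transitions
  (y·y)* = 2 symbol transitions
  y·z = 2 symbol transitions
  z | y·z = 3 symbol transitions
  (y·z)*·z·(y·y)*·(z | y·z) = 8 symbol transitions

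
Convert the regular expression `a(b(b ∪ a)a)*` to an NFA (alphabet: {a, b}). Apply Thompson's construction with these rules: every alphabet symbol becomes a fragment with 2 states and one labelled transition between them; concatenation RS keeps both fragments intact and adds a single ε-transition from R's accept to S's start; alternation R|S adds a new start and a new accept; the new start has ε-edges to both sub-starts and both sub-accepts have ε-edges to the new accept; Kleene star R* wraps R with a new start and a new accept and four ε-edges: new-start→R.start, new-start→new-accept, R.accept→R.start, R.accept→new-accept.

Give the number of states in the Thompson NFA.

Recursing over subexpressions:
Each of the 5 symbol leaves contributes a 2-state fragment.
  b ∪ a = 6 states
  b(b ∪ a)a = 10 states
  (b(b ∪ a)a)* = 12 states
  a(b(b ∪ a)a)* = 14 states

14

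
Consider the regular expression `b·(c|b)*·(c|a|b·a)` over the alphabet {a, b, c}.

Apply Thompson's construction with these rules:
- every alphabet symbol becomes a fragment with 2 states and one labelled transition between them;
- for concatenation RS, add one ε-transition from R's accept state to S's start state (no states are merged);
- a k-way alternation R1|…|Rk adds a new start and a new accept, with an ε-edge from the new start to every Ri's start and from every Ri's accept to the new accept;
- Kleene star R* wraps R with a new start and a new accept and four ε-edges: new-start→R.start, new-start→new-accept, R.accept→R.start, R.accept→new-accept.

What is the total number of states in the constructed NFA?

20

Per subexpression:
Each of the 7 symbol leaves contributes a 2-state fragment.
  c|b : 6 states
  (c|b)* : 8 states
  b·a : 4 states
  c|a|b·a : 10 states
  b·(c|b)*·(c|a|b·a) : 20 states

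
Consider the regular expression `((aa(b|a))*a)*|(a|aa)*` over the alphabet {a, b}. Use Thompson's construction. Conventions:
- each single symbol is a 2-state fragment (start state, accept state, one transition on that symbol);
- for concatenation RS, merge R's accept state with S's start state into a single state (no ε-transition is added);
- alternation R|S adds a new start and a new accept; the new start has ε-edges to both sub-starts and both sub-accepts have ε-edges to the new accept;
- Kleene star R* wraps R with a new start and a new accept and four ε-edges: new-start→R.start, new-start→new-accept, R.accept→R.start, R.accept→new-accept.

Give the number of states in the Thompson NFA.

Bottom-up over the parse tree:
Each of the 8 symbol leaves contributes a 2-state fragment.
  b|a = 6 states
  aa(b|a) = 8 states
  (aa(b|a))* = 10 states
  (aa(b|a))*a = 11 states
  ((aa(b|a))*a)* = 13 states
  aa = 3 states
  a|aa = 7 states
  (a|aa)* = 9 states
  ((aa(b|a))*a)*|(a|aa)* = 24 states

24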